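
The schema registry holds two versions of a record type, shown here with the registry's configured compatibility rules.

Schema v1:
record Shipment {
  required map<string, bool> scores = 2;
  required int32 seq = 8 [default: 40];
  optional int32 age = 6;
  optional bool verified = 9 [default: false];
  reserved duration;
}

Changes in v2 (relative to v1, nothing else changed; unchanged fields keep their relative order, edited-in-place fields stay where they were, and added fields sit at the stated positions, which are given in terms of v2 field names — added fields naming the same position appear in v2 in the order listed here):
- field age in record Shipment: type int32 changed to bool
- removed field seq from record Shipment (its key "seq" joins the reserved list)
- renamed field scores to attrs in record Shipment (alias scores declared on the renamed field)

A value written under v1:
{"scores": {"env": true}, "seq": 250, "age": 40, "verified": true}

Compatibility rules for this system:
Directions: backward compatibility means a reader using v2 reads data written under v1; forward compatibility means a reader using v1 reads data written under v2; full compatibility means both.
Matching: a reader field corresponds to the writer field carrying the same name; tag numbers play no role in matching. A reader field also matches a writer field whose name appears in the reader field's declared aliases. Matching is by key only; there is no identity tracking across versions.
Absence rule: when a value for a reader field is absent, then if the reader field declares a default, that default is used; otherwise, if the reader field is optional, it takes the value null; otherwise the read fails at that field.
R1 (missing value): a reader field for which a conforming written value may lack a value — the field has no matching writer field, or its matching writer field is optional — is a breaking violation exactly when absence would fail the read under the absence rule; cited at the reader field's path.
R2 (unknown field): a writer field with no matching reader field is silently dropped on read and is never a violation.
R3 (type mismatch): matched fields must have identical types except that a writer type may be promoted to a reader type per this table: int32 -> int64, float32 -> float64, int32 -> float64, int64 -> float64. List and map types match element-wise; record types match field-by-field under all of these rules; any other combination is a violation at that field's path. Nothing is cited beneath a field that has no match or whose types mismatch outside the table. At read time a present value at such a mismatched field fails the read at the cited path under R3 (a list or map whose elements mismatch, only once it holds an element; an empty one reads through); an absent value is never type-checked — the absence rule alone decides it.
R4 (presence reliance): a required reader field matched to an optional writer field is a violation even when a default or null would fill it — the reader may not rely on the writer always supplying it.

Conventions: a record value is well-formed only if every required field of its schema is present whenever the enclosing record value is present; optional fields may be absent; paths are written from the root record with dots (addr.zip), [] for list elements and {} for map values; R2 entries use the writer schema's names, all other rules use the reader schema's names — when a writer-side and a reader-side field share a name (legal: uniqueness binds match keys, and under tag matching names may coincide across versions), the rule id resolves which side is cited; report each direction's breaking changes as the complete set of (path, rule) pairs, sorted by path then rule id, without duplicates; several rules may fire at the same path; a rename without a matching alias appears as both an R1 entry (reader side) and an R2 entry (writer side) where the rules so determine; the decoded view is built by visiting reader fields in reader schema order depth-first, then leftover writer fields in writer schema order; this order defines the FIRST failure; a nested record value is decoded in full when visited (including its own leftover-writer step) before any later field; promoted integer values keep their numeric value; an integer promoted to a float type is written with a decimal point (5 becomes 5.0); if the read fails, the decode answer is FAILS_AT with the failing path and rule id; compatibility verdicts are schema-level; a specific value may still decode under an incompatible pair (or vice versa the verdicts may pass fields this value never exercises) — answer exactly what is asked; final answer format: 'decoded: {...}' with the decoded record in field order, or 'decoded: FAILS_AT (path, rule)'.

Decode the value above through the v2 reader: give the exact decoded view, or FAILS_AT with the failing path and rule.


each type pair in Shipment: writer, then reader
decode walk for Shipment under reader schema v2:
  attrs := {"env": true} (from writer scores)
  read fails at age under R3
  => FAILS_AT (age, R3)
ruling out the remaining Shipment differences:
  removed field seq from record Shipment (its key "seq" joins the reserved list) -> inert under this dialect — no rule fires on Shipment and the result does not move
  renamed field scores to attrs in record Shipment (alias scores declared on the renamed field) -> schema-level compatibility only; this Shipment value's decode is unchanged

decoded: FAILS_AT (age, R3)


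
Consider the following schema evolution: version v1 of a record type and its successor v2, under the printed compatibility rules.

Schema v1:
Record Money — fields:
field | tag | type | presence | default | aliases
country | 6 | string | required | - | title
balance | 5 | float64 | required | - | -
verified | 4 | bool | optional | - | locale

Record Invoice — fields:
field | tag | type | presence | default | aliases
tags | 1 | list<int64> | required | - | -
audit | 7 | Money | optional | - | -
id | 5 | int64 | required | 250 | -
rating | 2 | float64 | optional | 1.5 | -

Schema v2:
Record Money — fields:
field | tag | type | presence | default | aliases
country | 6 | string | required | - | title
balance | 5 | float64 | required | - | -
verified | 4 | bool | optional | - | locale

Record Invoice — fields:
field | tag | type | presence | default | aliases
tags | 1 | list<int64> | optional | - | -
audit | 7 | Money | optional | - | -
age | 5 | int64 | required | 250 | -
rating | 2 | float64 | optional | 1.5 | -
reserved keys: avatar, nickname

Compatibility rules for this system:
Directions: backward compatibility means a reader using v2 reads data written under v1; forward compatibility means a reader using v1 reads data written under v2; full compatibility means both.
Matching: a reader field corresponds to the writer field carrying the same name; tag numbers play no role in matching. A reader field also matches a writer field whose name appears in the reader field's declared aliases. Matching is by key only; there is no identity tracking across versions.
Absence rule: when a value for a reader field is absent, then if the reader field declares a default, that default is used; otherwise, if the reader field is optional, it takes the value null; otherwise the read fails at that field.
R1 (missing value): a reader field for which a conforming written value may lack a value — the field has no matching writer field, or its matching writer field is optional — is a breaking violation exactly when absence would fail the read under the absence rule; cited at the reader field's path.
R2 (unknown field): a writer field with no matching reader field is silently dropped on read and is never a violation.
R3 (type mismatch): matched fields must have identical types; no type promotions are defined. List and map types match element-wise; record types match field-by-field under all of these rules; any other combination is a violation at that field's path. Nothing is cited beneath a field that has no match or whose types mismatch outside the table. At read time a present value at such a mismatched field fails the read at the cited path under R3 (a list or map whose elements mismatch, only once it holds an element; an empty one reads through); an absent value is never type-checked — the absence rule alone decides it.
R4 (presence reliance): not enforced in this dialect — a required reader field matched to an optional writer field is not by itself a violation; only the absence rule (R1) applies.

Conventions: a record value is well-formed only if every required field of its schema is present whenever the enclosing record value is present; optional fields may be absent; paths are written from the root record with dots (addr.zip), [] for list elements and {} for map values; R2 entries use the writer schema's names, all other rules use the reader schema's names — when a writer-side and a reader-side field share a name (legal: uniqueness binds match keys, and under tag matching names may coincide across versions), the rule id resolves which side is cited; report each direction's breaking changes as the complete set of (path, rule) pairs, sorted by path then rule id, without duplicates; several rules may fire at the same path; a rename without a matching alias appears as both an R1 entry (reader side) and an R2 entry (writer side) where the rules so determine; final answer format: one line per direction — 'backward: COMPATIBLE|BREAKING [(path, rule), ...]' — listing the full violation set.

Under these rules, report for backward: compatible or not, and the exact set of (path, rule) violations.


backward: COMPATIBLE []

the writer's type comes first in each Invoice pair
backward on Invoice — v2 reading data written by v1:
  tags <- tags (list<int64> -> list<int64>, writer required)
  audit <- audit (Money -> Money, writer optional)
  age has no writer counterpart
  rating <- rating (float64 -> float64, writer optional)
  writer field id has no reader counterpart
  audit.country <- audit.country (string -> string, writer required)
  audit.balance <- audit.balance (float64 -> float64, writer required)
  audit.verified <- audit.verified (bool -> bool, writer optional)
  => backward: COMPATIBLE
remaining Invoice differences; none change what is asked:
  field tags in record Invoice: required changed to optional -> fires only in the forward direction of Invoice, which is not asked here
  renamed field id to age in record Invoice -> fires no rule on Invoice, leaving the asked answer as it is


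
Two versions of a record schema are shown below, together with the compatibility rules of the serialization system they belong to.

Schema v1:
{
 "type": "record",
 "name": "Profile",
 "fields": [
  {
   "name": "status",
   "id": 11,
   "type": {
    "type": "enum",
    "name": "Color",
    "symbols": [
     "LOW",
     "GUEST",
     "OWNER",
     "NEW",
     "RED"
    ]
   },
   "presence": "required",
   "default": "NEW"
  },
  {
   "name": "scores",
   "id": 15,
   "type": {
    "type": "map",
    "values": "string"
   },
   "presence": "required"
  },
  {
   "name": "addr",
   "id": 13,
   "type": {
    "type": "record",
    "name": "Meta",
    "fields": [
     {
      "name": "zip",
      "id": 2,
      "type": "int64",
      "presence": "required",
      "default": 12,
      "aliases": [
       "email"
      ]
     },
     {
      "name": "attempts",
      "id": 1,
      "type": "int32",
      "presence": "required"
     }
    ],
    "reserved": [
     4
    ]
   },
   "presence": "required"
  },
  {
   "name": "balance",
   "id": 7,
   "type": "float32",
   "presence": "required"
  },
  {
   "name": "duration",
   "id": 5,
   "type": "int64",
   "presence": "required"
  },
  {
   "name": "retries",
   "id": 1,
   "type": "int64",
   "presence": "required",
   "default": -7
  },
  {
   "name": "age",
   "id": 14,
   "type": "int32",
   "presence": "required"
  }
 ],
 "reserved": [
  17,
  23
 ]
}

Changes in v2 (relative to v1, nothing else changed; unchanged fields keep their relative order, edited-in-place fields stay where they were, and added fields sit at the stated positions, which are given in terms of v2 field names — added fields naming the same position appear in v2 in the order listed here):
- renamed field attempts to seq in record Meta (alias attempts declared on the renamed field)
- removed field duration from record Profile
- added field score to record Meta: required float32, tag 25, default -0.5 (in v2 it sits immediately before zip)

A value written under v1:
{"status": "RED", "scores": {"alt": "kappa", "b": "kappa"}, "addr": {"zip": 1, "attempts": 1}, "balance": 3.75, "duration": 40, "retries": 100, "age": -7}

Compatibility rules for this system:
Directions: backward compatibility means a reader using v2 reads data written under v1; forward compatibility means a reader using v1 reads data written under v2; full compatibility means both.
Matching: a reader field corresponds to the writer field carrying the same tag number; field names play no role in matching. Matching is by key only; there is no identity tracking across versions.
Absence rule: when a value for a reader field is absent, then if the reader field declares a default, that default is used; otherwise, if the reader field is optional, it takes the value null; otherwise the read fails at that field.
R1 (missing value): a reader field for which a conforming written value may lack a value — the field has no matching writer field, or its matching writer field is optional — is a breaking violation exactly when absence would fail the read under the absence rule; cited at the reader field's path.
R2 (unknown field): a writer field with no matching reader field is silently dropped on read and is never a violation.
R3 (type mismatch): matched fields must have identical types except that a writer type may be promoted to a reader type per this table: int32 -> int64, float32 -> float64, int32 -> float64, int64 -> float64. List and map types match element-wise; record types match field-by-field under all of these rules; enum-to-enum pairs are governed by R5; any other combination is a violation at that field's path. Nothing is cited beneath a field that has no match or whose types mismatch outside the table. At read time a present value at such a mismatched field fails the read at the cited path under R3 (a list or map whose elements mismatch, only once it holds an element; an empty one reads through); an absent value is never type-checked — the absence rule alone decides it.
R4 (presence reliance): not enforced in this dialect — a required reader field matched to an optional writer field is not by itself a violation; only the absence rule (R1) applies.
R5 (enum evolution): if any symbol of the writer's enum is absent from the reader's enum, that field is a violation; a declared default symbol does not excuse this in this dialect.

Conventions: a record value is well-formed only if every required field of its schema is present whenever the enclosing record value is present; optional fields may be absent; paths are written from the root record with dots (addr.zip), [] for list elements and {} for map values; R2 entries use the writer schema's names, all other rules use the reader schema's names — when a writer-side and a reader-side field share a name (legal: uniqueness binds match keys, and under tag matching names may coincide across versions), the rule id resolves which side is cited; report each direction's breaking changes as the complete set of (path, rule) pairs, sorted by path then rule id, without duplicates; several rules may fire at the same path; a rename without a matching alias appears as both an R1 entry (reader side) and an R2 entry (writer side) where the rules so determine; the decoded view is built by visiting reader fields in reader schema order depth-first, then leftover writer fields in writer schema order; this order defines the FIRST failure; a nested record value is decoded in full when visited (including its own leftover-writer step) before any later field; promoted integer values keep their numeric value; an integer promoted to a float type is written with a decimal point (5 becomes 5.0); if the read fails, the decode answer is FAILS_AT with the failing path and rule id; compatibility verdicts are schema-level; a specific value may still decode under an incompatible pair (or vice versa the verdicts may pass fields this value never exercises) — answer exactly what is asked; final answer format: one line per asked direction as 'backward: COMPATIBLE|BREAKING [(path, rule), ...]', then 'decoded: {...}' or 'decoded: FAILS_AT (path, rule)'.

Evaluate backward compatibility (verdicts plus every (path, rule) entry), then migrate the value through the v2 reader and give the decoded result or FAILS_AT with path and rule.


arrows below run writer -> reader for Profile
backward on Profile — v2 reading data written by v1:
  status: Color -> Color, writer required; from status
  scores: map<string, string> -> map<string, string>, writer required; from scores
  addr: Meta -> Meta, writer required; from addr
  balance: float32 -> float32, writer required; from balance
  retries: int64 -> int64, writer required; from retries
  age: int32 -> int32, writer required; from age
  leftover writer field: duration
  addr.score: no writer match
  addr.zip: int64 -> int64, writer required; from addr.zip
  addr.seq: int32 -> int32, writer required; from addr.attempts
  nothing fires on Profile: backward is COMPATIBLE
decode (reader v2):
  status := "RED"
  scores := {"alt": "kappa", "b": "kappa"}
  addr.score := -0.5 (absent -> default)
  addr.zip := 1
  addr.seq := 1 (from writer attempts)
  balance := 3.75
  retries := 100
  age := -7
  writer duration: unknown -> dropped
  => decoded: {"status": "RED", "scores": {"alt": "kappa", "b": "kappa"}, "addr": {"score": -0.5, "zip": 1, "seq": 1}, "balance": 3.75, "retries": 100, "age": -7}

backward: COMPATIBLE []; decoded: {"status": "RED", "scores": {"alt": "kappa", "b": "kappa"}, "addr": {"score": -0.5, "zip": 1, "seq": 1}, "balance": 3.75, "retries": 100, "age": -7}


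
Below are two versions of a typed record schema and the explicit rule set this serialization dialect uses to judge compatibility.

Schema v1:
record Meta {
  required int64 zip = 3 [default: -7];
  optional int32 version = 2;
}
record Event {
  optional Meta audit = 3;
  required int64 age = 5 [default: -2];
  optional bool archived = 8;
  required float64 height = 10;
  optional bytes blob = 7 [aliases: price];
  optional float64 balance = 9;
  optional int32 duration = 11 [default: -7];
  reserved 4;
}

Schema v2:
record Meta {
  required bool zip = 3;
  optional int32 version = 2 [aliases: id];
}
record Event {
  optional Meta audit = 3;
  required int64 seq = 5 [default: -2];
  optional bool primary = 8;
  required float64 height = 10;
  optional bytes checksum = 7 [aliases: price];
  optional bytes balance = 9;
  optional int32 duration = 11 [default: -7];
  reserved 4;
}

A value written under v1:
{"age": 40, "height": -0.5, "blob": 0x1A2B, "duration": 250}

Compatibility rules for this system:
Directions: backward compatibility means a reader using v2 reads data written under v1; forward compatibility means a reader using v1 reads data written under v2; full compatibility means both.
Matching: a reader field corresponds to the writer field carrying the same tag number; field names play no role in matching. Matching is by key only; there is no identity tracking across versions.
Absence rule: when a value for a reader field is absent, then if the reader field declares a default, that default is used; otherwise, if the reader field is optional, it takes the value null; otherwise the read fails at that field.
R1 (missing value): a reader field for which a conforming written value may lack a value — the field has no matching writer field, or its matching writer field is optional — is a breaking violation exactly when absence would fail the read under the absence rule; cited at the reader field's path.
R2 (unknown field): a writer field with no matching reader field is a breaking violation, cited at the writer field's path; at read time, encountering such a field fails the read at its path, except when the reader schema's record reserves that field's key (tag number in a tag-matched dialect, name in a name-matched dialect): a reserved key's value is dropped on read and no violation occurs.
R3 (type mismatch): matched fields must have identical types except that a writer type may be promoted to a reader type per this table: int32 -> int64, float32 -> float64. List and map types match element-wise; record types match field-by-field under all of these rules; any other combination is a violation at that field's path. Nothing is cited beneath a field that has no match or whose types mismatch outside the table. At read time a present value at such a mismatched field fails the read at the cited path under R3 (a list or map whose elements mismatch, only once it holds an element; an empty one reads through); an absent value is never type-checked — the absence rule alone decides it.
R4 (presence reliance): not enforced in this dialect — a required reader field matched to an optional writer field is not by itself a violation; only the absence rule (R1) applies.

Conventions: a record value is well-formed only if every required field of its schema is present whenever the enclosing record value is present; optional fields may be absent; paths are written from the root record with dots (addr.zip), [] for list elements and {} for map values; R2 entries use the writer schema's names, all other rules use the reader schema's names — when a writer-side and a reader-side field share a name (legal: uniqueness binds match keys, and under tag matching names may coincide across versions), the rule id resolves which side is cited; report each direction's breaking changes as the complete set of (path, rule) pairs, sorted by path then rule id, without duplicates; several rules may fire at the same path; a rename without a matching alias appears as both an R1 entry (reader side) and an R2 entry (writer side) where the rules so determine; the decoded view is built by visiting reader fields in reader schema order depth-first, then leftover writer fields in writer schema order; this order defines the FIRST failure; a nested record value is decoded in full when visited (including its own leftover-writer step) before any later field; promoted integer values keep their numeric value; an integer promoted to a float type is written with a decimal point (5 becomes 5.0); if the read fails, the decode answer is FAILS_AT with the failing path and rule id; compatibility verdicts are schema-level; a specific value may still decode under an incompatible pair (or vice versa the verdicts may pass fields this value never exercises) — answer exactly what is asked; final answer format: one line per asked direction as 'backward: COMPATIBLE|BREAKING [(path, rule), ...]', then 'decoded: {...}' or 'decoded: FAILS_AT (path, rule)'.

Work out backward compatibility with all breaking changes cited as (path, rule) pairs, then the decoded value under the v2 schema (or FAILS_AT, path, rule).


each type pair in Event: writer, then reader
backward analysis of Event with v2 as reader and v1 as writer:
  audit <- audit (Meta -> Meta, writer optional)
  seq <- age (int64 -> int64, writer required)
  primary <- archived (bool -> bool, writer optional)
  height <- height (float64 -> float64, writer required)
  checksum <- blob (bytes -> bytes, writer optional)
  balance <- balance (float64 -> bytes, writer optional)
  duration <- duration (int32 -> int32, writer optional)
  audit.zip <- audit.zip (int64 -> bool, writer required)
  audit.version <- audit.version (int32 -> int32, writer optional)
  violation R3 at audit.zip
  violation R3 at balance
  => backward verdict for Event: BREAKING, 2 violation(s)
decode (reader v2):
  audit := null (absent, optional -> null)
  seq := 40 (from writer age)
  primary := null (absent, optional -> null)
  height := -0.5
  checksum := 0x1A2B (from writer blob)
  balance := null (absent, optional -> null)
  duration := 250
  => decoded: {"audit": null, "seq": 40, "primary": null, "height": -0.5, "checksum": 0x1A2B, "balance": null, "duration": 250}

backward: BREAKING [(audit.zip, R3), (balance, R3)]; decoded: {"audit": null, "seq": 40, "primary": null, "height": -0.5, "checksum": 0x1A2B, "balance": null, "duration": 250}


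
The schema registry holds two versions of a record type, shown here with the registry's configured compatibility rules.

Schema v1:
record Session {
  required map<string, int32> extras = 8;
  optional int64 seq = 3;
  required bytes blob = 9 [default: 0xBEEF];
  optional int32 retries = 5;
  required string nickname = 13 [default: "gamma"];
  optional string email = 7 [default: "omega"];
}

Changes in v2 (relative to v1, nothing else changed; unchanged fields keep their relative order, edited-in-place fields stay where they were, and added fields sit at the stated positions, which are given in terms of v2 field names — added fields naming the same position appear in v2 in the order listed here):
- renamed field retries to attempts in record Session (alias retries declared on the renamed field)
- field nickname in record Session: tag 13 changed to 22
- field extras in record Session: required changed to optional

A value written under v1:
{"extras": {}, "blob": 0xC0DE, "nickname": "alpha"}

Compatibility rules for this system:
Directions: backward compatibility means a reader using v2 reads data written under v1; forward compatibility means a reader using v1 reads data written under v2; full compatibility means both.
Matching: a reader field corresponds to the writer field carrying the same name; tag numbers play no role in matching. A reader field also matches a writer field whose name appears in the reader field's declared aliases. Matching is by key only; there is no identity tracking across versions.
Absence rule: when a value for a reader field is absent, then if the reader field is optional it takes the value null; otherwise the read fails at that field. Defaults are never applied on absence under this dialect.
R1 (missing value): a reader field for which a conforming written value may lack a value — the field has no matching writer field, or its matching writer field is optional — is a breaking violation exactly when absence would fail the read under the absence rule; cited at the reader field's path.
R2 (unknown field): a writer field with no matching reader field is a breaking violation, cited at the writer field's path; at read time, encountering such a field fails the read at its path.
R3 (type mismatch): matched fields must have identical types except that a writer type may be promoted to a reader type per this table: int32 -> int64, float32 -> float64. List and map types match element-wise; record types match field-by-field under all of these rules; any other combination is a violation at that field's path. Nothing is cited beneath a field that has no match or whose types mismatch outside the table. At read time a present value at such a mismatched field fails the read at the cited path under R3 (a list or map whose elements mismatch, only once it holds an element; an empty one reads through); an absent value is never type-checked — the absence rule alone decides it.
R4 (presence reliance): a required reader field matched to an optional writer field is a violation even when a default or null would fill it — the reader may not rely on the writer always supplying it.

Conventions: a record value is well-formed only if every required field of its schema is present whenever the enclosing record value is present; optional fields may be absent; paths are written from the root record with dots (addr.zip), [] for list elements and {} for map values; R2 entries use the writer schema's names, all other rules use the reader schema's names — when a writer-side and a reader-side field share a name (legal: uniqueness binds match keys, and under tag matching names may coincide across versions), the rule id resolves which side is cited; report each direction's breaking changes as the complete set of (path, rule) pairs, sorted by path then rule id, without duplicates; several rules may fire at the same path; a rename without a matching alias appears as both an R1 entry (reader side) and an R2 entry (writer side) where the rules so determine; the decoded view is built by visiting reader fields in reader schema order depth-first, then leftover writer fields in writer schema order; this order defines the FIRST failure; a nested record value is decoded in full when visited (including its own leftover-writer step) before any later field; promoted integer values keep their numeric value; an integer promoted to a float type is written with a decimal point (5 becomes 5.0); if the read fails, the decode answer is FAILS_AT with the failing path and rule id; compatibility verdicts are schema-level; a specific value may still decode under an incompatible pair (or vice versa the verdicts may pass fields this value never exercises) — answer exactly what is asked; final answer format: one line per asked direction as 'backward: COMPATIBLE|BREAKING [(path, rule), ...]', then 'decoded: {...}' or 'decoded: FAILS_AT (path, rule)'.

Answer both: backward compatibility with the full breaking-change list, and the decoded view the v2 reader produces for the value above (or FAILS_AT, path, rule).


in Session below, arrows point writer -> reader
backward analysis of Session with v2 as reader and v1 as writer:
  extras <- extras (map<string, int32> -> map<string, int32>, writer required)
  seq <- seq (int64 -> int64, writer optional)
  blob <- blob (bytes -> bytes, writer required)
  attempts <- retries (int32 -> int32, writer optional)
  nickname <- nickname (string -> string, writer required)
  email <- email (string -> string, writer optional)
  nothing fires on Session: backward is COMPATIBLE
decode walk for Session under reader schema v2:
  extras := {}
  seq := null (missing; optional => null)
  blob := 0xC0DE
  attempts := null (missing; optional => null)
  nickname := "alpha"
  email := null (missing; optional => null)
  => decoded: {"extras": {}, "seq": null, "blob": 0xC0DE, "attempts": null, "nickname": "alpha", "email": null}
the other Session changes do not affect what is asked:
  field nickname in record Session: tag 13 changed to 22 -> no rule fires on it in Session's dialect; the asked verdict holds
  field extras in record Session: required changed to optional -> matters only for Session's forward compatibility — outside the asked direction

backward: COMPATIBLE []; decoded: {"extras": {}, "seq": null, "blob": 0xC0DE, "attempts": null, "nickname": "alpha", "email": null}


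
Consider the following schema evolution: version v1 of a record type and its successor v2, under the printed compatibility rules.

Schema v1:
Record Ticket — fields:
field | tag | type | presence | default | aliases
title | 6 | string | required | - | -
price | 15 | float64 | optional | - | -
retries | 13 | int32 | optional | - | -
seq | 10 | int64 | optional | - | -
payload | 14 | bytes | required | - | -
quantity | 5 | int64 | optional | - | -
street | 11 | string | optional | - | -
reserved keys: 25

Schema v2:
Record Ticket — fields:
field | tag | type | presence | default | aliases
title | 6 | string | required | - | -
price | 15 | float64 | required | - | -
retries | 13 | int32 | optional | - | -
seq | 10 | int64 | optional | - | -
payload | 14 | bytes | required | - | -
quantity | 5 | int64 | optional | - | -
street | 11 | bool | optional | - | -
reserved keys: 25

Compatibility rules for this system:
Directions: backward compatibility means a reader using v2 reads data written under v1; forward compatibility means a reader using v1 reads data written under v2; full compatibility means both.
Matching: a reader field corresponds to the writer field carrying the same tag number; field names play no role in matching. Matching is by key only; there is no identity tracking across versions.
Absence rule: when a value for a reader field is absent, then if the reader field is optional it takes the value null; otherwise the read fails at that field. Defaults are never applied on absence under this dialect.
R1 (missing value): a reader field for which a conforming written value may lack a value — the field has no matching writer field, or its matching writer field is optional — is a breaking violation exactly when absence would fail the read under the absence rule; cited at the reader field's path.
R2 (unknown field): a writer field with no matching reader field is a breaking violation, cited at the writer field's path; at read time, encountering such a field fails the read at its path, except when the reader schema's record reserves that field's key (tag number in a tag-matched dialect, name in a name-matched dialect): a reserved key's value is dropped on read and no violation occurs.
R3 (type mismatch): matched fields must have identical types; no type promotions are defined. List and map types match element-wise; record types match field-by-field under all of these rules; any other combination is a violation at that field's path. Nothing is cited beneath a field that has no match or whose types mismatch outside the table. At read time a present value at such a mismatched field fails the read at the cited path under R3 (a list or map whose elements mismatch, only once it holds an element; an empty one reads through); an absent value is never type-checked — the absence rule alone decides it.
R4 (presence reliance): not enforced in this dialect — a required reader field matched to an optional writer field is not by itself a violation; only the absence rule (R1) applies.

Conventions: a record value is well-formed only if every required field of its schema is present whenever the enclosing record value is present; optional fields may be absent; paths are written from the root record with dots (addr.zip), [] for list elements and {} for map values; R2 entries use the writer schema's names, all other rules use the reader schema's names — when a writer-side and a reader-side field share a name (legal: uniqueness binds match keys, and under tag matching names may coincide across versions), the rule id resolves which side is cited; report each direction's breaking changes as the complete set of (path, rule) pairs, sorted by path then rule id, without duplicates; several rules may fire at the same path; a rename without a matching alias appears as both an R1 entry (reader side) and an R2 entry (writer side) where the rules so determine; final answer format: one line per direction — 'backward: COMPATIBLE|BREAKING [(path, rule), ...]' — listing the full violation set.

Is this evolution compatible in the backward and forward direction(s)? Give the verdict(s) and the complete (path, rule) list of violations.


backward: BREAKING [(price, R1), (street, R3)]; forward: BREAKING [(street, R3)]

arrows below run writer -> reader for Ticket
checking backward for Ticket: reader v2 against writer v1:
  title: paired with writer title (string -> string; writer required)
  price: paired with writer price (float64 -> float64; writer optional)
  retries: paired with writer retries (int32 -> int32; writer optional)
  seq: paired with writer seq (int64 -> int64; writer optional)
  payload: paired with writer payload (bytes -> bytes; writer required)
  quantity: paired with writer quantity (int64 -> int64; writer optional)
  street: paired with writer street (string -> bool; writer optional)
  rule R1 violated at price
  rule R3 violated at street
  => backward verdict for Ticket: BREAKING, 2 violation(s)
checking forward for Ticket: reader v1 against writer v2:
  title: paired with writer title (string -> string; writer required)
  price: paired with writer price (float64 -> float64; writer required)
  retries: paired with writer retries (int32 -> int32; writer optional)
  seq: paired with writer seq (int64 -> int64; writer optional)
  payload: paired with writer payload (bytes -> bytes; writer required)
  quantity: paired with writer quantity (int64 -> int64; writer optional)
  street: paired with writer street (bool -> string; writer optional)
  rule R3 violated at street
  => forward verdict for Ticket: BREAKING, 1 violation(s)


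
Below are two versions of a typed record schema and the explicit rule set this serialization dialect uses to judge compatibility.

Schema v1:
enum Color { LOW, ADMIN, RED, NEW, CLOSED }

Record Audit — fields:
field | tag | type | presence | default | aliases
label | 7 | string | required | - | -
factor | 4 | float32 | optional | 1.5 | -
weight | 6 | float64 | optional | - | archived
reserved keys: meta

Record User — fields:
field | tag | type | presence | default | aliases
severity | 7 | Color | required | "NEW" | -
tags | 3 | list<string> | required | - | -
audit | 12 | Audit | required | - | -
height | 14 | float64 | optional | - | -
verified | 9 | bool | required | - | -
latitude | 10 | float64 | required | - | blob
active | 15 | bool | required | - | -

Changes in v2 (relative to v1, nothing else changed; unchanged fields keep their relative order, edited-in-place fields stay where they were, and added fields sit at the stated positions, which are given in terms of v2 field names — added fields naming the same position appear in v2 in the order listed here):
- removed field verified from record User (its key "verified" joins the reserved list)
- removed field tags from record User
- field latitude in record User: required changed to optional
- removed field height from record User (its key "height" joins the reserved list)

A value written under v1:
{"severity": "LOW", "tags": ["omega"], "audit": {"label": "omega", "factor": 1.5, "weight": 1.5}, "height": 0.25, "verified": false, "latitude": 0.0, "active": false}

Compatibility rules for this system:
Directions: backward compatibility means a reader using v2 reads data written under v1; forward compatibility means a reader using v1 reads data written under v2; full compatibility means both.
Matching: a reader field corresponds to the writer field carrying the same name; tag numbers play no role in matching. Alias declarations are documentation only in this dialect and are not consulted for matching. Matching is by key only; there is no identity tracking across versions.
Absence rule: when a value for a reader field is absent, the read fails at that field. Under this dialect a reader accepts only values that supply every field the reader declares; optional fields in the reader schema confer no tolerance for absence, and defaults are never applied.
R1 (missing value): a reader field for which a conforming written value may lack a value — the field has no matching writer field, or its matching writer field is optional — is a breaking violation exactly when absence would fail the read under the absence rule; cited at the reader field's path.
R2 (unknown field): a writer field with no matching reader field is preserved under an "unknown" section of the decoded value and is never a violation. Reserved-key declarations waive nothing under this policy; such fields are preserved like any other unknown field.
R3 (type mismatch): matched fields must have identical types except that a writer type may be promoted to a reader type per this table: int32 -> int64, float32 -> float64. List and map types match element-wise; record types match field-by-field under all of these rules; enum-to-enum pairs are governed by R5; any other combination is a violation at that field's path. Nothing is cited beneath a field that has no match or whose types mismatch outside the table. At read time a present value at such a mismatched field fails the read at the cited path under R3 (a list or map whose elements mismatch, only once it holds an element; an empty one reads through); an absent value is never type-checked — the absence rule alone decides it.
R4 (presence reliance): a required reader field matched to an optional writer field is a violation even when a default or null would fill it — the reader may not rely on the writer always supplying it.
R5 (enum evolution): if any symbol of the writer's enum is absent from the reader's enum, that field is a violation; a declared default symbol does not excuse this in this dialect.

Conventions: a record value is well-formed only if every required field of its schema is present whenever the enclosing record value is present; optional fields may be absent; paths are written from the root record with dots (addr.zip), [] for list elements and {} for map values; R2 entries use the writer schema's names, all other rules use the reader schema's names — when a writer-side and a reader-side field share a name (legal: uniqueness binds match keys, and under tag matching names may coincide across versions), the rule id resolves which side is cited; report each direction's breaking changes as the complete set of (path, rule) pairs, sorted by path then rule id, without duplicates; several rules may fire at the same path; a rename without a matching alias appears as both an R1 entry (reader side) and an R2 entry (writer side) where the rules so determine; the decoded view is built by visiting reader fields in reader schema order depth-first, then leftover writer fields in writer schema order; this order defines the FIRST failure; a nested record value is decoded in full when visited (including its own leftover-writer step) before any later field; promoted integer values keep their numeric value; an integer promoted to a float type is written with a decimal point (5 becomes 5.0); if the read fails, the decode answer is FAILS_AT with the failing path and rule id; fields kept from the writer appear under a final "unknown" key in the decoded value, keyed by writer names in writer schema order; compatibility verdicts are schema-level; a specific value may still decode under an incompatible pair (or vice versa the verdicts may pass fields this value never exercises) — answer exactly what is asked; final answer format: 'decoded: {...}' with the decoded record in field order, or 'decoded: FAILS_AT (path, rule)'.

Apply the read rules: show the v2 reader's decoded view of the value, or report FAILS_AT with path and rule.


decoded: {"severity": "LOW", "audit": {"label": "omega", "factor": 1.5, "weight": 1.5}, "latitude": 0.0, "active": false, "unknown": {"tags": ["omega"], "height": 0.25, "verified": false}}

each type pair in User: writer, then reader
decoding the User value with the v2 reader:
  severity := "LOW"
  audit.label := "omega"
  audit.factor := 1.5
  audit.weight := 1.5
  latitude := 0.0
  active := false
  writer tags: kept under "unknown"
  writer height: kept under "unknown"
  writer verified: kept under "unknown"
  => decoded: {"severity": "LOW", "audit": {"label": "omega", "factor": 1.5, "weight": 1.5}, "latitude": 0.0, "active": false, "unknown": {"tags": ["omega"], "height": 0.25, "verified": false}}
ruling out the remaining User differences:
  field latitude in record User: required changed to optional -> schema-level compatibility only; this User value's decode is unchanged
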